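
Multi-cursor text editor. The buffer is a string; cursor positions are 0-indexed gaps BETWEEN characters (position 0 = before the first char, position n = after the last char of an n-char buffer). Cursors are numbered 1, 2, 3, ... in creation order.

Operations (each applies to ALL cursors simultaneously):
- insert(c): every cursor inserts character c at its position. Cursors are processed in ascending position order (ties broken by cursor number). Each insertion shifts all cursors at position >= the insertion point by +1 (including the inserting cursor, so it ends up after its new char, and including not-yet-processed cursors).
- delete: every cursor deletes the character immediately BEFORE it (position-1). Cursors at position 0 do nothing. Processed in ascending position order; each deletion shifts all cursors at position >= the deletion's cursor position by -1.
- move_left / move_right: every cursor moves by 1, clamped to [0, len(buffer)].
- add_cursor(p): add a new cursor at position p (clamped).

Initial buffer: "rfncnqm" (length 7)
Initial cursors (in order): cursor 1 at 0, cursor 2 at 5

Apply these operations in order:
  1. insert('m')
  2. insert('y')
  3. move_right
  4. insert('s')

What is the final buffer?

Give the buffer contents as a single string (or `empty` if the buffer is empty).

Answer: myrsfncnmyqsm

Derivation:
After op 1 (insert('m')): buffer="mrfncnmqm" (len 9), cursors c1@1 c2@7, authorship 1.....2..
After op 2 (insert('y')): buffer="myrfncnmyqm" (len 11), cursors c1@2 c2@9, authorship 11.....22..
After op 3 (move_right): buffer="myrfncnmyqm" (len 11), cursors c1@3 c2@10, authorship 11.....22..
After op 4 (insert('s')): buffer="myrsfncnmyqsm" (len 13), cursors c1@4 c2@12, authorship 11.1....22.2.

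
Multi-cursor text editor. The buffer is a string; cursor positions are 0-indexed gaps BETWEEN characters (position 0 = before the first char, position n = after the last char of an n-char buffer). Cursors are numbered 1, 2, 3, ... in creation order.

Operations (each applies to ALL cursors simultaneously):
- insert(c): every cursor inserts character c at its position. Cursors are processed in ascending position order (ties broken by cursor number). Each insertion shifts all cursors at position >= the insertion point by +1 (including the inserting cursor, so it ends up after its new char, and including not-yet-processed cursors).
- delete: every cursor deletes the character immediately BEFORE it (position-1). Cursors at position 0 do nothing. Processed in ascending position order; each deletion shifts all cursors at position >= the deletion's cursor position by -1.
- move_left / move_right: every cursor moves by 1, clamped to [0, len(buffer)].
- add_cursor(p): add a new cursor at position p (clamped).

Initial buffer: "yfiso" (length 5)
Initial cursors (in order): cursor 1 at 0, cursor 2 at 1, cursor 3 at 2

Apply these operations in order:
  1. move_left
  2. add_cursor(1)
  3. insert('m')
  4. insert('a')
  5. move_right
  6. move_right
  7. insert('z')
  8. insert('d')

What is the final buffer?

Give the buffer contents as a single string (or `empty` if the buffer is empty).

Answer: mmaaymzzddmaafizzddso

Derivation:
After op 1 (move_left): buffer="yfiso" (len 5), cursors c1@0 c2@0 c3@1, authorship .....
After op 2 (add_cursor(1)): buffer="yfiso" (len 5), cursors c1@0 c2@0 c3@1 c4@1, authorship .....
After op 3 (insert('m')): buffer="mmymmfiso" (len 9), cursors c1@2 c2@2 c3@5 c4@5, authorship 12.34....
After op 4 (insert('a')): buffer="mmaaymmaafiso" (len 13), cursors c1@4 c2@4 c3@9 c4@9, authorship 1212.3434....
After op 5 (move_right): buffer="mmaaymmaafiso" (len 13), cursors c1@5 c2@5 c3@10 c4@10, authorship 1212.3434....
After op 6 (move_right): buffer="mmaaymmaafiso" (len 13), cursors c1@6 c2@6 c3@11 c4@11, authorship 1212.3434....
After op 7 (insert('z')): buffer="mmaaymzzmaafizzso" (len 17), cursors c1@8 c2@8 c3@15 c4@15, authorship 1212.312434..34..
After op 8 (insert('d')): buffer="mmaaymzzddmaafizzddso" (len 21), cursors c1@10 c2@10 c3@19 c4@19, authorship 1212.31212434..3434..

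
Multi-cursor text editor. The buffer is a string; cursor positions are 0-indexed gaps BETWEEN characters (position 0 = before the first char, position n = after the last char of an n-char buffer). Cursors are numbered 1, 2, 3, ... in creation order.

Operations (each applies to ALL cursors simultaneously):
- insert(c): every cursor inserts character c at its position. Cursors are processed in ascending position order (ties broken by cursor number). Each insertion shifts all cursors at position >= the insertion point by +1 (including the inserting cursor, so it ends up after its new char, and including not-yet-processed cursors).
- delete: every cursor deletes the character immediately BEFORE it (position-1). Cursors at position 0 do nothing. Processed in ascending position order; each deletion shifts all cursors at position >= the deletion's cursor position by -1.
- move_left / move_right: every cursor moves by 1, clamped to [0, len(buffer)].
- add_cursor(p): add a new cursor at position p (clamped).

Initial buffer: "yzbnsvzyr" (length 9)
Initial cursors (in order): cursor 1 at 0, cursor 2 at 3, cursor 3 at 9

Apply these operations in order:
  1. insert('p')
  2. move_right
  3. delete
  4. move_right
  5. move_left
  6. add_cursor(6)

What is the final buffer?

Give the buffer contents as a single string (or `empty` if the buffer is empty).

Answer: pzbpsvzyr

Derivation:
After op 1 (insert('p')): buffer="pyzbpnsvzyrp" (len 12), cursors c1@1 c2@5 c3@12, authorship 1...2......3
After op 2 (move_right): buffer="pyzbpnsvzyrp" (len 12), cursors c1@2 c2@6 c3@12, authorship 1...2......3
After op 3 (delete): buffer="pzbpsvzyr" (len 9), cursors c1@1 c2@4 c3@9, authorship 1..2.....
After op 4 (move_right): buffer="pzbpsvzyr" (len 9), cursors c1@2 c2@5 c3@9, authorship 1..2.....
After op 5 (move_left): buffer="pzbpsvzyr" (len 9), cursors c1@1 c2@4 c3@8, authorship 1..2.....
After op 6 (add_cursor(6)): buffer="pzbpsvzyr" (len 9), cursors c1@1 c2@4 c4@6 c3@8, authorship 1..2.....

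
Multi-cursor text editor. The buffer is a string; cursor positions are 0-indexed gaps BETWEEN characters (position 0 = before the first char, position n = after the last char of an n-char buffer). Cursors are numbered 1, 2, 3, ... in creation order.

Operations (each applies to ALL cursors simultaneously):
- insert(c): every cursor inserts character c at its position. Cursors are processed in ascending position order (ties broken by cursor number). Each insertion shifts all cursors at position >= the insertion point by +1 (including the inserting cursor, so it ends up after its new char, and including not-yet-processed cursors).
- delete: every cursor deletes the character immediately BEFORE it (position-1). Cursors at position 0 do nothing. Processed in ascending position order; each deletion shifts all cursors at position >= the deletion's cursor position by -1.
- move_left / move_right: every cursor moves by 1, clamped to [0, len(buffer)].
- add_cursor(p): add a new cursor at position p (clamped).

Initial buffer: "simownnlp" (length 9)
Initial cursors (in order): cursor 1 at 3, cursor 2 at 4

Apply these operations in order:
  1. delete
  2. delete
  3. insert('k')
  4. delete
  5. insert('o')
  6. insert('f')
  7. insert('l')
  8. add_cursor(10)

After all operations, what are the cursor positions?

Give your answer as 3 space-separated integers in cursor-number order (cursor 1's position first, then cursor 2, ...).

Answer: 6 6 10

Derivation:
After op 1 (delete): buffer="siwnnlp" (len 7), cursors c1@2 c2@2, authorship .......
After op 2 (delete): buffer="wnnlp" (len 5), cursors c1@0 c2@0, authorship .....
After op 3 (insert('k')): buffer="kkwnnlp" (len 7), cursors c1@2 c2@2, authorship 12.....
After op 4 (delete): buffer="wnnlp" (len 5), cursors c1@0 c2@0, authorship .....
After op 5 (insert('o')): buffer="oownnlp" (len 7), cursors c1@2 c2@2, authorship 12.....
After op 6 (insert('f')): buffer="ooffwnnlp" (len 9), cursors c1@4 c2@4, authorship 1212.....
After op 7 (insert('l')): buffer="ooffllwnnlp" (len 11), cursors c1@6 c2@6, authorship 121212.....
After op 8 (add_cursor(10)): buffer="ooffllwnnlp" (len 11), cursors c1@6 c2@6 c3@10, authorship 121212.....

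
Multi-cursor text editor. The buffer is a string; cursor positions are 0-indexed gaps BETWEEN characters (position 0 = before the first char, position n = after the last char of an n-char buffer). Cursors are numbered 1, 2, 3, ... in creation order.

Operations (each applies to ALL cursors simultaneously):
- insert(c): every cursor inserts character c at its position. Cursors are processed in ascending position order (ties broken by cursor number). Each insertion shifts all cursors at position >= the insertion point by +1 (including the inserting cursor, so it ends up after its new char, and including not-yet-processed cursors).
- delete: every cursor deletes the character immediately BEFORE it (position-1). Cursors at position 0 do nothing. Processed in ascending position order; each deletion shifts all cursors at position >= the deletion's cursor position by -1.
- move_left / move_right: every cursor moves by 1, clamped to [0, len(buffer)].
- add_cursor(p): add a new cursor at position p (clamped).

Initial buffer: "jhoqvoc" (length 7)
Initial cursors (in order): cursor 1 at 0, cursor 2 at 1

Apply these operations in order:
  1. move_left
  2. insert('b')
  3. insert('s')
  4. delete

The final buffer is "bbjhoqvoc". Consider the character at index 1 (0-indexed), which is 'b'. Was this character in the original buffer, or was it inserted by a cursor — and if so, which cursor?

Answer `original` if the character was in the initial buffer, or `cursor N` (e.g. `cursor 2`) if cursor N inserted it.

After op 1 (move_left): buffer="jhoqvoc" (len 7), cursors c1@0 c2@0, authorship .......
After op 2 (insert('b')): buffer="bbjhoqvoc" (len 9), cursors c1@2 c2@2, authorship 12.......
After op 3 (insert('s')): buffer="bbssjhoqvoc" (len 11), cursors c1@4 c2@4, authorship 1212.......
After op 4 (delete): buffer="bbjhoqvoc" (len 9), cursors c1@2 c2@2, authorship 12.......
Authorship (.=original, N=cursor N): 1 2 . . . . . . .
Index 1: author = 2

Answer: cursor 2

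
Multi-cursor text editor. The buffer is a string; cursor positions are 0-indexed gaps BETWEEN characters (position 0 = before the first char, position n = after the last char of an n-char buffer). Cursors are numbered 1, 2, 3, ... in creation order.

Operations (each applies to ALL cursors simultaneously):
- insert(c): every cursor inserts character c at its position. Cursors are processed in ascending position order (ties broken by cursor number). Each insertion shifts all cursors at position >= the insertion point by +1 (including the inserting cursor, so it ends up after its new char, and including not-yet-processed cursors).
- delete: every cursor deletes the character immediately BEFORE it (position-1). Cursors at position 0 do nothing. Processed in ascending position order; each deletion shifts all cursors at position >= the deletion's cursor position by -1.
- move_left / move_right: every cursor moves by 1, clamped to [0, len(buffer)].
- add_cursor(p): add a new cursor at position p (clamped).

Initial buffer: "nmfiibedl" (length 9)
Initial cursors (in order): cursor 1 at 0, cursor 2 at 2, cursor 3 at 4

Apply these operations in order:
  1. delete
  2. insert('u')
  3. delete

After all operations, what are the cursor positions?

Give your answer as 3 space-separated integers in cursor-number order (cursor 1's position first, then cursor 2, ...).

Answer: 0 1 2

Derivation:
After op 1 (delete): buffer="nfibedl" (len 7), cursors c1@0 c2@1 c3@2, authorship .......
After op 2 (insert('u')): buffer="unufuibedl" (len 10), cursors c1@1 c2@3 c3@5, authorship 1.2.3.....
After op 3 (delete): buffer="nfibedl" (len 7), cursors c1@0 c2@1 c3@2, authorship .......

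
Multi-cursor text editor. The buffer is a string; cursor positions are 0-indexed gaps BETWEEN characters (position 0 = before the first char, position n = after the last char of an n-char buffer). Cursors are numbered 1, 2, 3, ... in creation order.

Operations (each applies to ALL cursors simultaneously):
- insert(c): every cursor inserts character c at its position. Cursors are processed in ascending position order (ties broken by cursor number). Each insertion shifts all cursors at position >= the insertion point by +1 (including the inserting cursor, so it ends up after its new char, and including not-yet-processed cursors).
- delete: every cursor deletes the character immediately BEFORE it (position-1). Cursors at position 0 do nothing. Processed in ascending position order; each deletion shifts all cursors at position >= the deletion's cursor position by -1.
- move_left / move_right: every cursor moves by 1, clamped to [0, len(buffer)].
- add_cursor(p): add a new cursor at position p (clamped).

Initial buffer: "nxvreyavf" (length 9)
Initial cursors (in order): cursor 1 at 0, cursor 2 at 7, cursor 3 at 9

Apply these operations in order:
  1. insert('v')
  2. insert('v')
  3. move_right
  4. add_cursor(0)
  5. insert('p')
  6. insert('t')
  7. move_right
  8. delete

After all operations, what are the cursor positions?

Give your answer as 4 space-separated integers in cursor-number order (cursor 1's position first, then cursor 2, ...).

Answer: 6 16 19 2

Derivation:
After op 1 (insert('v')): buffer="vnxvreyavvfv" (len 12), cursors c1@1 c2@9 c3@12, authorship 1.......2..3
After op 2 (insert('v')): buffer="vvnxvreyavvvfvv" (len 15), cursors c1@2 c2@11 c3@15, authorship 11.......22..33
After op 3 (move_right): buffer="vvnxvreyavvvfvv" (len 15), cursors c1@3 c2@12 c3@15, authorship 11.......22..33
After op 4 (add_cursor(0)): buffer="vvnxvreyavvvfvv" (len 15), cursors c4@0 c1@3 c2@12 c3@15, authorship 11.......22..33
After op 5 (insert('p')): buffer="pvvnpxvreyavvvpfvvp" (len 19), cursors c4@1 c1@5 c2@15 c3@19, authorship 411.1......22.2.333
After op 6 (insert('t')): buffer="ptvvnptxvreyavvvptfvvpt" (len 23), cursors c4@2 c1@7 c2@18 c3@23, authorship 4411.11......22.22.3333
After op 7 (move_right): buffer="ptvvnptxvreyavvvptfvvpt" (len 23), cursors c4@3 c1@8 c2@19 c3@23, authorship 4411.11......22.22.3333
After op 8 (delete): buffer="ptvnptvreyavvvptvvp" (len 19), cursors c4@2 c1@6 c2@16 c3@19, authorship 441.11.....22.22333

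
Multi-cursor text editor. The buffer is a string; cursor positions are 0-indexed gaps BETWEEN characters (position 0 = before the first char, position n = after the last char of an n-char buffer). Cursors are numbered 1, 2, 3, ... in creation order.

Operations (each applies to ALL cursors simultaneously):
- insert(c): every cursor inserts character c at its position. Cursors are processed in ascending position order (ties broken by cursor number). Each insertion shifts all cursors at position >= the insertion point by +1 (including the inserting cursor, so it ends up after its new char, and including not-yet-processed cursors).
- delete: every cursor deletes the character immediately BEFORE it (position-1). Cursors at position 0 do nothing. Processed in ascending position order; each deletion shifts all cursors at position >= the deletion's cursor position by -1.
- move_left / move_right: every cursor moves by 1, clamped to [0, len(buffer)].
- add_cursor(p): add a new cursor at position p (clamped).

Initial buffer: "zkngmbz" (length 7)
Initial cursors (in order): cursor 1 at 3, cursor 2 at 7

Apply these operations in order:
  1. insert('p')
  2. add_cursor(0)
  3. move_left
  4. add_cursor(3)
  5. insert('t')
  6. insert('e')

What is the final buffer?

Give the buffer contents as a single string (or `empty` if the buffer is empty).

After op 1 (insert('p')): buffer="zknpgmbzp" (len 9), cursors c1@4 c2@9, authorship ...1....2
After op 2 (add_cursor(0)): buffer="zknpgmbzp" (len 9), cursors c3@0 c1@4 c2@9, authorship ...1....2
After op 3 (move_left): buffer="zknpgmbzp" (len 9), cursors c3@0 c1@3 c2@8, authorship ...1....2
After op 4 (add_cursor(3)): buffer="zknpgmbzp" (len 9), cursors c3@0 c1@3 c4@3 c2@8, authorship ...1....2
After op 5 (insert('t')): buffer="tzknttpgmbztp" (len 13), cursors c3@1 c1@6 c4@6 c2@12, authorship 3...141....22
After op 6 (insert('e')): buffer="tezkntteepgmbztep" (len 17), cursors c3@2 c1@9 c4@9 c2@16, authorship 33...14141....222

Answer: tezkntteepgmbztep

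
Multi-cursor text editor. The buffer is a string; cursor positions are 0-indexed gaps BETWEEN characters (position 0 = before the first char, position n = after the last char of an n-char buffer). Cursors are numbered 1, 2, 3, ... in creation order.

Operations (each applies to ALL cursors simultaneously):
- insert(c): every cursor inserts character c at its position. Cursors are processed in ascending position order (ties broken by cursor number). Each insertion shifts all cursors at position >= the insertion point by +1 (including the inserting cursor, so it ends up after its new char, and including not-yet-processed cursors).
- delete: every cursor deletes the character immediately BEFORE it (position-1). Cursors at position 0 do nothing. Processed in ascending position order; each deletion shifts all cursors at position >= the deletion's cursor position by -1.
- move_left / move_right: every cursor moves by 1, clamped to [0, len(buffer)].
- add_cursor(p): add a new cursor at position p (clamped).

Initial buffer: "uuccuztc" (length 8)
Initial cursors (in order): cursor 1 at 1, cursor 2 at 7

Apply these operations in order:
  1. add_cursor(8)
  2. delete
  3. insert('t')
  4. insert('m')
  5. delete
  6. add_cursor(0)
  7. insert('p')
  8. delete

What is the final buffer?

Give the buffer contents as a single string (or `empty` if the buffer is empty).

After op 1 (add_cursor(8)): buffer="uuccuztc" (len 8), cursors c1@1 c2@7 c3@8, authorship ........
After op 2 (delete): buffer="uccuz" (len 5), cursors c1@0 c2@5 c3@5, authorship .....
After op 3 (insert('t')): buffer="tuccuztt" (len 8), cursors c1@1 c2@8 c3@8, authorship 1.....23
After op 4 (insert('m')): buffer="tmuccuzttmm" (len 11), cursors c1@2 c2@11 c3@11, authorship 11.....2323
After op 5 (delete): buffer="tuccuztt" (len 8), cursors c1@1 c2@8 c3@8, authorship 1.....23
After op 6 (add_cursor(0)): buffer="tuccuztt" (len 8), cursors c4@0 c1@1 c2@8 c3@8, authorship 1.....23
After op 7 (insert('p')): buffer="ptpuccuzttpp" (len 12), cursors c4@1 c1@3 c2@12 c3@12, authorship 411.....2323
After op 8 (delete): buffer="tuccuztt" (len 8), cursors c4@0 c1@1 c2@8 c3@8, authorship 1.....23

Answer: tuccuztt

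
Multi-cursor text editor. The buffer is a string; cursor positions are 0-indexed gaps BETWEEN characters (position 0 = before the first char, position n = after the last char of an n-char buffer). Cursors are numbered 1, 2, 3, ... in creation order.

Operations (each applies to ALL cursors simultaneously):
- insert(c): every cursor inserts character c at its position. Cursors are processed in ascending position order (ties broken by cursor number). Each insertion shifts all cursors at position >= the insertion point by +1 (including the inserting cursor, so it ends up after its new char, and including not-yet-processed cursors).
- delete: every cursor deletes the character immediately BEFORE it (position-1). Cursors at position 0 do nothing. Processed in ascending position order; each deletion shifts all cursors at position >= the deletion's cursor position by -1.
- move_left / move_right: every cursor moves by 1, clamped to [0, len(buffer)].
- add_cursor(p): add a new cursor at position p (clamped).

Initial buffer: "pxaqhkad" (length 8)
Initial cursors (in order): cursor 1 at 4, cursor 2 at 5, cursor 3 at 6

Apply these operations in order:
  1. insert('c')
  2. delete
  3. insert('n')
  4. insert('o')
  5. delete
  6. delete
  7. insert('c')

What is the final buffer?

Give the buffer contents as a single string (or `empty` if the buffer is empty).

Answer: pxaqchckcad

Derivation:
After op 1 (insert('c')): buffer="pxaqchckcad" (len 11), cursors c1@5 c2@7 c3@9, authorship ....1.2.3..
After op 2 (delete): buffer="pxaqhkad" (len 8), cursors c1@4 c2@5 c3@6, authorship ........
After op 3 (insert('n')): buffer="pxaqnhnknad" (len 11), cursors c1@5 c2@7 c3@9, authorship ....1.2.3..
After op 4 (insert('o')): buffer="pxaqnohnoknoad" (len 14), cursors c1@6 c2@9 c3@12, authorship ....11.22.33..
After op 5 (delete): buffer="pxaqnhnknad" (len 11), cursors c1@5 c2@7 c3@9, authorship ....1.2.3..
After op 6 (delete): buffer="pxaqhkad" (len 8), cursors c1@4 c2@5 c3@6, authorship ........
After op 7 (insert('c')): buffer="pxaqchckcad" (len 11), cursors c1@5 c2@7 c3@9, authorship ....1.2.3..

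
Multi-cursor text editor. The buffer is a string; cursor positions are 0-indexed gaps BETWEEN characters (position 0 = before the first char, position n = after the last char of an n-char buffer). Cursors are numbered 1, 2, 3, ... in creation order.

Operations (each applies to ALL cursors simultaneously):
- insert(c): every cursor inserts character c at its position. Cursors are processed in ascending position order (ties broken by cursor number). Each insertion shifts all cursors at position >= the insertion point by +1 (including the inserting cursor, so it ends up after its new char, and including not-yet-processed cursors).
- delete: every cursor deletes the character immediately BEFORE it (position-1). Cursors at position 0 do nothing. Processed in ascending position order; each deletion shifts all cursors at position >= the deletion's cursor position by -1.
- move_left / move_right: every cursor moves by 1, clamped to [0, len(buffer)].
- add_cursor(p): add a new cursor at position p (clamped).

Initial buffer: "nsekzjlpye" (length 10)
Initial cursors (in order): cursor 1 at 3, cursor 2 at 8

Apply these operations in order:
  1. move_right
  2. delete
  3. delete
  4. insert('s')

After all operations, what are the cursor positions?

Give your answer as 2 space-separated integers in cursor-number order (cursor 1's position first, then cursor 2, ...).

After op 1 (move_right): buffer="nsekzjlpye" (len 10), cursors c1@4 c2@9, authorship ..........
After op 2 (delete): buffer="nsezjlpe" (len 8), cursors c1@3 c2@7, authorship ........
After op 3 (delete): buffer="nszjle" (len 6), cursors c1@2 c2@5, authorship ......
After op 4 (insert('s')): buffer="nsszjlse" (len 8), cursors c1@3 c2@7, authorship ..1...2.

Answer: 3 7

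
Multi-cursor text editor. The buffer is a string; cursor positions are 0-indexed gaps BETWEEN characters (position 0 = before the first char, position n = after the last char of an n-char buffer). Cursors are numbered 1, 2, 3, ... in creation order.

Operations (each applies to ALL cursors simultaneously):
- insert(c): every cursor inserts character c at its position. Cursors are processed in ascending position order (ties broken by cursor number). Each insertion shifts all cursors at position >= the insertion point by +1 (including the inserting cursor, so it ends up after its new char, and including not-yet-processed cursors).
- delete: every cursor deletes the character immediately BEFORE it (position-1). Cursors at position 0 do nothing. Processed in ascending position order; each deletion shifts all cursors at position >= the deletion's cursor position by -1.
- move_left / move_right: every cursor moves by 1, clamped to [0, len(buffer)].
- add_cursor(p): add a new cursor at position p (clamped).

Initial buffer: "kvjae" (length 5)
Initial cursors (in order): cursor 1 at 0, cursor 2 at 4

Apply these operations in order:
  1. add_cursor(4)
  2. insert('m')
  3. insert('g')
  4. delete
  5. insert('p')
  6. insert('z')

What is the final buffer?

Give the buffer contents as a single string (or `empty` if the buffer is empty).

Answer: mpzkvjammppzze

Derivation:
After op 1 (add_cursor(4)): buffer="kvjae" (len 5), cursors c1@0 c2@4 c3@4, authorship .....
After op 2 (insert('m')): buffer="mkvjamme" (len 8), cursors c1@1 c2@7 c3@7, authorship 1....23.
After op 3 (insert('g')): buffer="mgkvjammgge" (len 11), cursors c1@2 c2@10 c3@10, authorship 11....2323.
After op 4 (delete): buffer="mkvjamme" (len 8), cursors c1@1 c2@7 c3@7, authorship 1....23.
After op 5 (insert('p')): buffer="mpkvjammppe" (len 11), cursors c1@2 c2@10 c3@10, authorship 11....2323.
After op 6 (insert('z')): buffer="mpzkvjammppzze" (len 14), cursors c1@3 c2@13 c3@13, authorship 111....232323.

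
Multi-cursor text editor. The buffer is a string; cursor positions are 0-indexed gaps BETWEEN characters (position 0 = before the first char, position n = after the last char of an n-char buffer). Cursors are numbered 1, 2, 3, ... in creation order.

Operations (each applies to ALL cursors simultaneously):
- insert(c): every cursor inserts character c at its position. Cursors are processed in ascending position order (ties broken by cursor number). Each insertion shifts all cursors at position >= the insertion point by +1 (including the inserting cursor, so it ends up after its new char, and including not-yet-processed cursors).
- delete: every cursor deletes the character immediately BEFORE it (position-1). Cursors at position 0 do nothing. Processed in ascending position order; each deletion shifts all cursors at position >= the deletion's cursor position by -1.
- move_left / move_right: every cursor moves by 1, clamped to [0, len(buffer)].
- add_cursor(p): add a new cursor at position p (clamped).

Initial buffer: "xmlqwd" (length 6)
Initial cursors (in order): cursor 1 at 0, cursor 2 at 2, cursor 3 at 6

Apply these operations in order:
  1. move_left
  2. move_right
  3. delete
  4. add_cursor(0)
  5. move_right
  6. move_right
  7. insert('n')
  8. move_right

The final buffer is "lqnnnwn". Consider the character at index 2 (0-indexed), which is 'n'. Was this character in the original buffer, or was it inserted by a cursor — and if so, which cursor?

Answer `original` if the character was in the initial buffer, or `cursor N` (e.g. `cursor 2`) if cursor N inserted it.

Answer: cursor 1

Derivation:
After op 1 (move_left): buffer="xmlqwd" (len 6), cursors c1@0 c2@1 c3@5, authorship ......
After op 2 (move_right): buffer="xmlqwd" (len 6), cursors c1@1 c2@2 c3@6, authorship ......
After op 3 (delete): buffer="lqw" (len 3), cursors c1@0 c2@0 c3@3, authorship ...
After op 4 (add_cursor(0)): buffer="lqw" (len 3), cursors c1@0 c2@0 c4@0 c3@3, authorship ...
After op 5 (move_right): buffer="lqw" (len 3), cursors c1@1 c2@1 c4@1 c3@3, authorship ...
After op 6 (move_right): buffer="lqw" (len 3), cursors c1@2 c2@2 c4@2 c3@3, authorship ...
After op 7 (insert('n')): buffer="lqnnnwn" (len 7), cursors c1@5 c2@5 c4@5 c3@7, authorship ..124.3
After op 8 (move_right): buffer="lqnnnwn" (len 7), cursors c1@6 c2@6 c4@6 c3@7, authorship ..124.3
Authorship (.=original, N=cursor N): . . 1 2 4 . 3
Index 2: author = 1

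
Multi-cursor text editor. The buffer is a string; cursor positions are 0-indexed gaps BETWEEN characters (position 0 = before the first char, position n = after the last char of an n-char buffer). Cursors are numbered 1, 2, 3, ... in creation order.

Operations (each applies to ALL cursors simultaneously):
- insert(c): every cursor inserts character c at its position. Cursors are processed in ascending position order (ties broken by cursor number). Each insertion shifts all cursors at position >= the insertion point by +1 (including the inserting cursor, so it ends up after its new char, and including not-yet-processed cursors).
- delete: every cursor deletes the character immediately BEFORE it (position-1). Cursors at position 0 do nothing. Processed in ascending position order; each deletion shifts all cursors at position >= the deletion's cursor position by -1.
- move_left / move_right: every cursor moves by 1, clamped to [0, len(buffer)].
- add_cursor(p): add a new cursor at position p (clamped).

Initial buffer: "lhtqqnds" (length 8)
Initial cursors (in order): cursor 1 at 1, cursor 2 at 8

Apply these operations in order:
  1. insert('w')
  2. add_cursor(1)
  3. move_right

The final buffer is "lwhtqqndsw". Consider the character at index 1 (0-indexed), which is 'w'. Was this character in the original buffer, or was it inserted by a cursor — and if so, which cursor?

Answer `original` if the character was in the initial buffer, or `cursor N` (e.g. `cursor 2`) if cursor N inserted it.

After op 1 (insert('w')): buffer="lwhtqqndsw" (len 10), cursors c1@2 c2@10, authorship .1.......2
After op 2 (add_cursor(1)): buffer="lwhtqqndsw" (len 10), cursors c3@1 c1@2 c2@10, authorship .1.......2
After op 3 (move_right): buffer="lwhtqqndsw" (len 10), cursors c3@2 c1@3 c2@10, authorship .1.......2
Authorship (.=original, N=cursor N): . 1 . . . . . . . 2
Index 1: author = 1

Answer: cursor 1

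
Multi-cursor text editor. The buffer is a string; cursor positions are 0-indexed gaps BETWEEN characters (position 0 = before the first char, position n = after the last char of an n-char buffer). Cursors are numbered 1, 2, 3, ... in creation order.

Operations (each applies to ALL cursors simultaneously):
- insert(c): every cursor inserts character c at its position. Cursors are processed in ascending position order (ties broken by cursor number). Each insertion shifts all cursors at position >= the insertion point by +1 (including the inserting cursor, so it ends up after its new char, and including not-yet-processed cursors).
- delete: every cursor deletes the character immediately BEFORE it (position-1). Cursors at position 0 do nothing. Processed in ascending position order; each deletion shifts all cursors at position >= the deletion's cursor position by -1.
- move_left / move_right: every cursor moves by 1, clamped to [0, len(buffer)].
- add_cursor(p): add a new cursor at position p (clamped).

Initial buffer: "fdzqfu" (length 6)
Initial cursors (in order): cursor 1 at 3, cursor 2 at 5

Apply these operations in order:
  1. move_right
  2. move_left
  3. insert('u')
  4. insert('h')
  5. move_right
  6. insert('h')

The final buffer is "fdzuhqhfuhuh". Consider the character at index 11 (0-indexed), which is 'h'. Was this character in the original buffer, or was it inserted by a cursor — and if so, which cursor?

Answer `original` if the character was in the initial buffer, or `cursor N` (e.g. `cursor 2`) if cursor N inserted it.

After op 1 (move_right): buffer="fdzqfu" (len 6), cursors c1@4 c2@6, authorship ......
After op 2 (move_left): buffer="fdzqfu" (len 6), cursors c1@3 c2@5, authorship ......
After op 3 (insert('u')): buffer="fdzuqfuu" (len 8), cursors c1@4 c2@7, authorship ...1..2.
After op 4 (insert('h')): buffer="fdzuhqfuhu" (len 10), cursors c1@5 c2@9, authorship ...11..22.
After op 5 (move_right): buffer="fdzuhqfuhu" (len 10), cursors c1@6 c2@10, authorship ...11..22.
After op 6 (insert('h')): buffer="fdzuhqhfuhuh" (len 12), cursors c1@7 c2@12, authorship ...11.1.22.2
Authorship (.=original, N=cursor N): . . . 1 1 . 1 . 2 2 . 2
Index 11: author = 2

Answer: cursor 2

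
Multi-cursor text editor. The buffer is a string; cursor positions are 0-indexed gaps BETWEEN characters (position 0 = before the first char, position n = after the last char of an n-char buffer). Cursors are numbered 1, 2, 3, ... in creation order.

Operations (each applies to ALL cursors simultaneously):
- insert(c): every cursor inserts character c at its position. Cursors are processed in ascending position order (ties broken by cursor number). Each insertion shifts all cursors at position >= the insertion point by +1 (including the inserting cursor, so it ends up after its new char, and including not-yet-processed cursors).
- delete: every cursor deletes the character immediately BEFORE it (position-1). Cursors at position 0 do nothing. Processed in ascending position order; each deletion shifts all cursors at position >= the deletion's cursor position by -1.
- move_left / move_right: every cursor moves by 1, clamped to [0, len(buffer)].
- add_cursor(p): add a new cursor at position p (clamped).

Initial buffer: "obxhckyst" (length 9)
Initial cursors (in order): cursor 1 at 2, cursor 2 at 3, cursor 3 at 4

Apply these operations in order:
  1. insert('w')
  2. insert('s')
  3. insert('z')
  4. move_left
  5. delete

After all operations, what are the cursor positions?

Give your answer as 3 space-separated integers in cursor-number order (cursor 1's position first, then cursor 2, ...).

Answer: 3 6 9

Derivation:
After op 1 (insert('w')): buffer="obwxwhwckyst" (len 12), cursors c1@3 c2@5 c3@7, authorship ..1.2.3.....
After op 2 (insert('s')): buffer="obwsxwshwsckyst" (len 15), cursors c1@4 c2@7 c3@10, authorship ..11.22.33.....
After op 3 (insert('z')): buffer="obwszxwszhwszckyst" (len 18), cursors c1@5 c2@9 c3@13, authorship ..111.222.333.....
After op 4 (move_left): buffer="obwszxwszhwszckyst" (len 18), cursors c1@4 c2@8 c3@12, authorship ..111.222.333.....
After op 5 (delete): buffer="obwzxwzhwzckyst" (len 15), cursors c1@3 c2@6 c3@9, authorship ..11.22.33.....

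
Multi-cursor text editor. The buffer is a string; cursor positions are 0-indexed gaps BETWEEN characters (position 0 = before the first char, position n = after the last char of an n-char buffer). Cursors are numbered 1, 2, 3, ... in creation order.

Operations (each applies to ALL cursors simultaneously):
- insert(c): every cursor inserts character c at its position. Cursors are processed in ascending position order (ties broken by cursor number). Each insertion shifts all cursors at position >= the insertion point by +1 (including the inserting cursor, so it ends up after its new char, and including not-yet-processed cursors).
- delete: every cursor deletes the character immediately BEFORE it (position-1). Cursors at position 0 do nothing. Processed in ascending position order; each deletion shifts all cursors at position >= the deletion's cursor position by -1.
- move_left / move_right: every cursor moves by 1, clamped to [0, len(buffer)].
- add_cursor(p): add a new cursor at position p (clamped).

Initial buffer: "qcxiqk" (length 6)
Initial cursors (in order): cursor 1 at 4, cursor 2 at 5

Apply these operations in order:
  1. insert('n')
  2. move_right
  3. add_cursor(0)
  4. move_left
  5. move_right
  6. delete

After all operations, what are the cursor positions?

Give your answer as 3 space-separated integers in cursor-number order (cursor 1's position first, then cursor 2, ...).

Answer: 4 5 0

Derivation:
After op 1 (insert('n')): buffer="qcxinqnk" (len 8), cursors c1@5 c2@7, authorship ....1.2.
After op 2 (move_right): buffer="qcxinqnk" (len 8), cursors c1@6 c2@8, authorship ....1.2.
After op 3 (add_cursor(0)): buffer="qcxinqnk" (len 8), cursors c3@0 c1@6 c2@8, authorship ....1.2.
After op 4 (move_left): buffer="qcxinqnk" (len 8), cursors c3@0 c1@5 c2@7, authorship ....1.2.
After op 5 (move_right): buffer="qcxinqnk" (len 8), cursors c3@1 c1@6 c2@8, authorship ....1.2.
After op 6 (delete): buffer="cxinn" (len 5), cursors c3@0 c1@4 c2@5, authorship ...12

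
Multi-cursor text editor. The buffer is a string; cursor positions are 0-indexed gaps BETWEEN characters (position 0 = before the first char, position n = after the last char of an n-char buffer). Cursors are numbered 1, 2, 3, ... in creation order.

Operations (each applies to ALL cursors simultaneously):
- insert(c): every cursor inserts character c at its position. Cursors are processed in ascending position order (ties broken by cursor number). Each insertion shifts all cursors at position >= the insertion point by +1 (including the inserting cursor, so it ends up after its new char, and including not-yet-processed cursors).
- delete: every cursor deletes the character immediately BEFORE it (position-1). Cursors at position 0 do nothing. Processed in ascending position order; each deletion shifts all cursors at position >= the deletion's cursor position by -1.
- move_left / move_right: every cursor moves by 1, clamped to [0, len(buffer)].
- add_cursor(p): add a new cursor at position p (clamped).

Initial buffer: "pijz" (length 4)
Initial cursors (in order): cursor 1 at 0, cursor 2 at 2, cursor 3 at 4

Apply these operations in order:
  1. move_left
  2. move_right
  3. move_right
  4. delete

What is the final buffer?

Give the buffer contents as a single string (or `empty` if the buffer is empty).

After op 1 (move_left): buffer="pijz" (len 4), cursors c1@0 c2@1 c3@3, authorship ....
After op 2 (move_right): buffer="pijz" (len 4), cursors c1@1 c2@2 c3@4, authorship ....
After op 3 (move_right): buffer="pijz" (len 4), cursors c1@2 c2@3 c3@4, authorship ....
After op 4 (delete): buffer="p" (len 1), cursors c1@1 c2@1 c3@1, authorship .

Answer: p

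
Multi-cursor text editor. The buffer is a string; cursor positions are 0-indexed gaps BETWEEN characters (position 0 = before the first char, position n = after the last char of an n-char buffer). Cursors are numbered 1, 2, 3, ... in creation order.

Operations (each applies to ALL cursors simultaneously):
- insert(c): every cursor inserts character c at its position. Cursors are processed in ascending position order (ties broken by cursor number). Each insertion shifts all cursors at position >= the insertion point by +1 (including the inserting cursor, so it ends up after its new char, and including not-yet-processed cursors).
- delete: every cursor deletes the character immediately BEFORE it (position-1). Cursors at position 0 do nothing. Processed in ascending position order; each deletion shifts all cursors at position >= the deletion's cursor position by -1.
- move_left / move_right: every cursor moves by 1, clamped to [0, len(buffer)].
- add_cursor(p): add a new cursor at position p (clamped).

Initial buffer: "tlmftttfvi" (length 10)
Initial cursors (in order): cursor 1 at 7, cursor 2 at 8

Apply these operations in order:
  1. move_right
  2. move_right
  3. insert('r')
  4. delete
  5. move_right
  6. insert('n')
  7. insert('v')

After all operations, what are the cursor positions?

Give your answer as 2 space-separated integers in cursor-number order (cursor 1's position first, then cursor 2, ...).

Answer: 14 14

Derivation:
After op 1 (move_right): buffer="tlmftttfvi" (len 10), cursors c1@8 c2@9, authorship ..........
After op 2 (move_right): buffer="tlmftttfvi" (len 10), cursors c1@9 c2@10, authorship ..........
After op 3 (insert('r')): buffer="tlmftttfvrir" (len 12), cursors c1@10 c2@12, authorship .........1.2
After op 4 (delete): buffer="tlmftttfvi" (len 10), cursors c1@9 c2@10, authorship ..........
After op 5 (move_right): buffer="tlmftttfvi" (len 10), cursors c1@10 c2@10, authorship ..........
After op 6 (insert('n')): buffer="tlmftttfvinn" (len 12), cursors c1@12 c2@12, authorship ..........12
After op 7 (insert('v')): buffer="tlmftttfvinnvv" (len 14), cursors c1@14 c2@14, authorship ..........1212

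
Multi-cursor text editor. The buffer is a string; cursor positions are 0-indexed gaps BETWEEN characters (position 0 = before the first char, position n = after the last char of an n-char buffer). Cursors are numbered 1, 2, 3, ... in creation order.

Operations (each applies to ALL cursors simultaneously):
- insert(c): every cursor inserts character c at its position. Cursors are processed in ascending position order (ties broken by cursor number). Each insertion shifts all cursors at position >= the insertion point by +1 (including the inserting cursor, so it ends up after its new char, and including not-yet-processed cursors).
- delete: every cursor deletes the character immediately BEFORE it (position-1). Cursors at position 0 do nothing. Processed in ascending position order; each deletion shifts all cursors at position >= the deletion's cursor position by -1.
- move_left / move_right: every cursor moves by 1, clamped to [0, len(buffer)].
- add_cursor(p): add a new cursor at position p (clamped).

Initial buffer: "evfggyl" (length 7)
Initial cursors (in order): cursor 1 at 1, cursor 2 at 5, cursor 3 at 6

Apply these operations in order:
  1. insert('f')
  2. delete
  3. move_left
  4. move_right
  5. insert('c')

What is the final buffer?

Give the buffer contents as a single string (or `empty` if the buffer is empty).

Answer: ecvfggcycl

Derivation:
After op 1 (insert('f')): buffer="efvfggfyfl" (len 10), cursors c1@2 c2@7 c3@9, authorship .1....2.3.
After op 2 (delete): buffer="evfggyl" (len 7), cursors c1@1 c2@5 c3@6, authorship .......
After op 3 (move_left): buffer="evfggyl" (len 7), cursors c1@0 c2@4 c3@5, authorship .......
After op 4 (move_right): buffer="evfggyl" (len 7), cursors c1@1 c2@5 c3@6, authorship .......
After op 5 (insert('c')): buffer="ecvfggcycl" (len 10), cursors c1@2 c2@7 c3@9, authorship .1....2.3.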